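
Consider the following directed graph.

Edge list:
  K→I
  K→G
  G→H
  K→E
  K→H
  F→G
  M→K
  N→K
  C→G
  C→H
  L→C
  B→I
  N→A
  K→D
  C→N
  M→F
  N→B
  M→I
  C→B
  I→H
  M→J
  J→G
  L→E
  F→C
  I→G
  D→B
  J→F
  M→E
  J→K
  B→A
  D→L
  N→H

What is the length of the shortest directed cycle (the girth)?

5

For each vertex v, BFS finds the shortest path from v back to v.
The shortest such closed walk is K → D → L → C → N → K, length 5.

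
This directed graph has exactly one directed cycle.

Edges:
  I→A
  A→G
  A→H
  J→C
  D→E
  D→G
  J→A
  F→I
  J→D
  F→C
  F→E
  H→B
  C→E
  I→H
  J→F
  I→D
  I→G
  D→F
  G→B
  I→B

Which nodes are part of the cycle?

D, F, I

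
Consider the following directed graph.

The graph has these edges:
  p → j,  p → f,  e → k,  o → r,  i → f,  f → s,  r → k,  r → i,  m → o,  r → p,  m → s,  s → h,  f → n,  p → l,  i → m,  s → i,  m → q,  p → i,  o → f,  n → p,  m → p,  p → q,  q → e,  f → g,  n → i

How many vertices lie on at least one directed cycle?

A vertex is on a directed cycle iff it belongs to a strongly connected component of size ≥ 2 (or has a self-loop).
The vertices on cycles are {f, i, m, n, o, p, r, s} — 8 in total.

8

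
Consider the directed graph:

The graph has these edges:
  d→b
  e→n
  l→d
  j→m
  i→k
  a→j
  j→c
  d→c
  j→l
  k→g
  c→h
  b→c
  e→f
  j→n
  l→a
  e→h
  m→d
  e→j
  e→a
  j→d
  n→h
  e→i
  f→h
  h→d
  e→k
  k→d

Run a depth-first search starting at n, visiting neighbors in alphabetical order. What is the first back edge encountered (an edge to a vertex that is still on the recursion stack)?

c→h

DFS from n (visiting neighbors in alphabetical order); mark gray on enter, black on exit:
n gray
  h gray
    d gray
      b gray
        c gray
          c→h: h is gray → back edge
First back edge: c → h.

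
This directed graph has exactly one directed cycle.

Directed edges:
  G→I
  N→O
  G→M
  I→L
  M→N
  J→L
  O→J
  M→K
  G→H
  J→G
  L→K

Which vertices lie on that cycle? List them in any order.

DFS with gray/black marking from G:
G gray
  I gray
    L gray
      K gray
      K black
    L black
  I black
  H gray
  H black
  M gray
    M→K: K black — skip
    N gray
      O gray
        J gray
          J→L: L black — skip
          J→G: G is gray → back edge
Back edge closes the cycle G → M → N → O → J → G; its vertices are {G, J, M, N, O}.

G, J, M, N, O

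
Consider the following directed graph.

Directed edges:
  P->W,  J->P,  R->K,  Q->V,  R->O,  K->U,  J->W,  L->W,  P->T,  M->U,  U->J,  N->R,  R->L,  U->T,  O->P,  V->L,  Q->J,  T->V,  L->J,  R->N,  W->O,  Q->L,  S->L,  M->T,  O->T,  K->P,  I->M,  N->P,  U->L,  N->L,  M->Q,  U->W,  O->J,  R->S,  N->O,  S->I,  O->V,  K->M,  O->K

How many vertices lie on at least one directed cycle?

13

A vertex is on a directed cycle iff it belongs to a strongly connected component of size ≥ 2 (or has a self-loop).
The vertices on cycles are {J, K, L, M, N, O, P, Q, R, T, U, V, W} — 13 in total.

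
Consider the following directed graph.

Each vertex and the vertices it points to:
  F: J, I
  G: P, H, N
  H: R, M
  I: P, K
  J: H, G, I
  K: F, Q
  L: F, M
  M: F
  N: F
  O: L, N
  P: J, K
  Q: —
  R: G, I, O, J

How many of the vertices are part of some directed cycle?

12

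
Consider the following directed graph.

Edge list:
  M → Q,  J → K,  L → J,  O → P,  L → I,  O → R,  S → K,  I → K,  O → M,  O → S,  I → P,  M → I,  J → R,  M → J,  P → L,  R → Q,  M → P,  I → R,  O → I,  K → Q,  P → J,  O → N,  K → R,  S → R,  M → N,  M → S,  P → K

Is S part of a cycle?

No

S lies on a cycle iff there is a path from S back to itself.
Exploring from S, it never reaches itself; equivalently, its strongly connected component is a singleton.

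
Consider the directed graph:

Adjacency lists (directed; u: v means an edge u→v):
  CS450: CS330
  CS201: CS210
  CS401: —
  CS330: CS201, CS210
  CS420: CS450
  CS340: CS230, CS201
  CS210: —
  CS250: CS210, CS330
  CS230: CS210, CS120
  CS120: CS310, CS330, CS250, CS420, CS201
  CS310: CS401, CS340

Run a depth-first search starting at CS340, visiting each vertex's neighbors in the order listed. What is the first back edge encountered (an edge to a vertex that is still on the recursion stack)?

CS310->CS340

DFS from CS340 (visiting each vertex's neighbors in the order listed); mark gray on enter, black on exit:
CS340 gray
  CS230 gray
    CS210 gray
    CS210 black
    CS120 gray
      CS310 gray
        CS401 gray
        CS401 black
        CS310→CS340: CS340 is gray → back edge
First back edge: CS310 → CS340.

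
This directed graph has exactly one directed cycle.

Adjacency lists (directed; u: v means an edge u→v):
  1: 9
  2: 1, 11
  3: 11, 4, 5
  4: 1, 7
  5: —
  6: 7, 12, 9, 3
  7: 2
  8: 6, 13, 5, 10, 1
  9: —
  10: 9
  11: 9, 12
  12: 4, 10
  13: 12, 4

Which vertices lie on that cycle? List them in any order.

2, 4, 7, 11, 12

DFS with gray/black marking from 7:
7 gray
  2 gray
    1 gray
      9 gray
      9 black
    1 black
    11 gray
      11→9: 9 black — skip
      12 gray
        4 gray
          4→1: 1 black — skip
          4→7: 7 is gray → back edge
Back edge closes the cycle 7 → 2 → 11 → 12 → 4 → 7; its vertices are {2, 4, 7, 11, 12}.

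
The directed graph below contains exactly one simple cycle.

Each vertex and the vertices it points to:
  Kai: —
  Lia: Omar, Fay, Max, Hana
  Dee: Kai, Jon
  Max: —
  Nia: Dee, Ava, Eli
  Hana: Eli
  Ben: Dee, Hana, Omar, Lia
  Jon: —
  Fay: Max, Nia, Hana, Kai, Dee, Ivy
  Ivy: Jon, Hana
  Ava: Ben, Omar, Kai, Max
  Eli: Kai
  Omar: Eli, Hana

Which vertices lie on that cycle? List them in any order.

Ava, Ben, Fay, Lia, Nia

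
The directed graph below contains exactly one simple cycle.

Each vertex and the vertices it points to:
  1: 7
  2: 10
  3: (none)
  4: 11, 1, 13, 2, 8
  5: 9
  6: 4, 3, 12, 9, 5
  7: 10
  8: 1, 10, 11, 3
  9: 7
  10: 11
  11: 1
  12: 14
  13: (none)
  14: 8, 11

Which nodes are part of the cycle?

DFS with gray/black marking from 11:
11 gray
  1 gray
    7 gray
      10 gray
        10→11: 11 is gray → back edge
Back edge closes the cycle 11 → 1 → 7 → 10 → 11; its vertices are {1, 7, 10, 11}.

1, 7, 10, 11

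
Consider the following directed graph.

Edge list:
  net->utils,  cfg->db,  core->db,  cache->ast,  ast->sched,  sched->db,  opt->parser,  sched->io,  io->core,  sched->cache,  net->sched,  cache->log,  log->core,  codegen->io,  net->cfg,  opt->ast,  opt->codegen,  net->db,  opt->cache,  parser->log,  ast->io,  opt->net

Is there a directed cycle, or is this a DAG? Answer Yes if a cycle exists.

DFS with white/gray/black marking, starting from ast:
ast gray
  sched gray
    io gray
      core gray
        db gray
        db black
      core black
    io black
    cache gray
      cache→ast: ast is gray → back edge
Back edge found, so a cycle exists: ast → sched → cache → ast.

Yes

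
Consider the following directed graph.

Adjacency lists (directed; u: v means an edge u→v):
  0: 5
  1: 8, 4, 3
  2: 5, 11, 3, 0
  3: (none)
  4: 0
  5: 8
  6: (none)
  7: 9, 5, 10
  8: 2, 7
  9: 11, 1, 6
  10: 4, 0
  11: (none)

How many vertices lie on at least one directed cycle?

9

A vertex is on a directed cycle iff it belongs to a strongly connected component of size ≥ 2 (or has a self-loop).
The vertices on cycles are {0, 1, 2, 4, 5, 7, 8, 9, 10} — 9 in total.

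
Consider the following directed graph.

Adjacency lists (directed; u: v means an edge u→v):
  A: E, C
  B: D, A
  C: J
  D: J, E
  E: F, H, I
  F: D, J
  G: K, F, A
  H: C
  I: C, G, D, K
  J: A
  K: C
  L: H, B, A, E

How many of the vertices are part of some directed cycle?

A vertex is on a directed cycle iff it belongs to a strongly connected component of size ≥ 2 (or has a self-loop).
The vertices on cycles are {A, C, D, E, F, G, H, I, J, K} — 10 in total.

10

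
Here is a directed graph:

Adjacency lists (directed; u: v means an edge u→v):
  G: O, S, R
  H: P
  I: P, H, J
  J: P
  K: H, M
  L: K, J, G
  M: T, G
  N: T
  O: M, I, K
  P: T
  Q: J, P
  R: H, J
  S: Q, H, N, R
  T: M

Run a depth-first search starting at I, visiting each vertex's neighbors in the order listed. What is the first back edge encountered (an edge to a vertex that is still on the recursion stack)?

M→T

DFS from I (visiting each vertex's neighbors in the order listed); mark gray on enter, black on exit:
I gray
  P gray
    T gray
      M gray
        M→T: T is gray → back edge
First back edge: M → T.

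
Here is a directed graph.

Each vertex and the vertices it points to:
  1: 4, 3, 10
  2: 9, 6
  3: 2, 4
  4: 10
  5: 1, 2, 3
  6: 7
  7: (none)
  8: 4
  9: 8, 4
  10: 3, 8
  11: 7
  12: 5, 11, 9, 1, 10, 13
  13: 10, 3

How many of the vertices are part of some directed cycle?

6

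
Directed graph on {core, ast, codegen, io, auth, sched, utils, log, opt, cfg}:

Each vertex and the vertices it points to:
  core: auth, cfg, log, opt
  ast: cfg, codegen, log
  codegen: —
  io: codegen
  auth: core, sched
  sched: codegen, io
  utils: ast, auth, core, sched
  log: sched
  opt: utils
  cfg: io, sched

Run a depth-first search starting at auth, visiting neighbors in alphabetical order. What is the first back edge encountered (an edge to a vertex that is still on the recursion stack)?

core->auth

DFS from auth (visiting neighbors in alphabetical order); mark gray on enter, black on exit:
auth gray
  core gray
    core→auth: auth is gray → back edge
First back edge: core → auth.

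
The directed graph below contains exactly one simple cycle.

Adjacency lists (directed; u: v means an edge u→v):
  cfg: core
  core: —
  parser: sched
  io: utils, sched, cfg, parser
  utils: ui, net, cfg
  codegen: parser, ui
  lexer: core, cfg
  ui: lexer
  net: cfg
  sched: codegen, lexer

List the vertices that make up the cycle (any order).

sched, parser, codegen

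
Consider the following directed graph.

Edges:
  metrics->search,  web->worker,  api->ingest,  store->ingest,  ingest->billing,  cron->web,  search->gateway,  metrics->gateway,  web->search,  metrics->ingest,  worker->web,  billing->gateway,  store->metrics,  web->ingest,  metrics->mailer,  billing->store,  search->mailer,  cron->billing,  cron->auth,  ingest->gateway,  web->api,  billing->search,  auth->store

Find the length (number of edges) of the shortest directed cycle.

2

For each vertex v, BFS finds the shortest path from v back to v.
The shortest such closed walk is web → worker → web, length 2.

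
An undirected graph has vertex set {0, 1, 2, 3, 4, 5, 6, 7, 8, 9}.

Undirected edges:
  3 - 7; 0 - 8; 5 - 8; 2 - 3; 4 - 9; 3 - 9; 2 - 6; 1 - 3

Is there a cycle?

No

DFS, tracking each vertex's parent; an edge to a visited non-parent vertex closes a cycle.
Start from 4:
visit 4 (parent –)
  visit 9 (parent 4)
    9–4: parent, skip
    visit 3 (parent 9)
      visit 1 (parent 3)
        1–3: parent, skip
      3–9: parent, skip
      visit 7 (parent 3)
        7–3: parent, skip
      visit 2 (parent 3)
        2–3: parent, skip
        visit 6 (parent 2)
          6–2: parent, skip
visit 0 (parent –)
  visit 8 (parent 0)
    8–0: parent, skip
    visit 5 (parent 8)
      5–8: parent, skip
No non-parent visited neighbor found — the graph is a forest.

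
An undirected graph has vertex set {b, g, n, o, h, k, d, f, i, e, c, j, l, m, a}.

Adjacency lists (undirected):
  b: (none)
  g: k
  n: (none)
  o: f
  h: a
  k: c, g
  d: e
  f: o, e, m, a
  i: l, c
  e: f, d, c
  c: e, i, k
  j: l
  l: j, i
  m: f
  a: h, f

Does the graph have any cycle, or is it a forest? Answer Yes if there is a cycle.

No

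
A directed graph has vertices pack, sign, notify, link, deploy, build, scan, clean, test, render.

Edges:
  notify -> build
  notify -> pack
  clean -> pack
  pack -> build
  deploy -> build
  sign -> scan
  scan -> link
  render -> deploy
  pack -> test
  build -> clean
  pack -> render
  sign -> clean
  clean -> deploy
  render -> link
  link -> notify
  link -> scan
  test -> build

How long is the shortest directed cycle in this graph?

2

For each vertex v, BFS finds the shortest path from v back to v.
The shortest such closed walk is scan → link → scan, length 2.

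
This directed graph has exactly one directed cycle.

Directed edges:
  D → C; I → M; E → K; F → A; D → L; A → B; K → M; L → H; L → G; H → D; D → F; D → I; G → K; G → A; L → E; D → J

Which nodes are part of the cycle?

D, H, L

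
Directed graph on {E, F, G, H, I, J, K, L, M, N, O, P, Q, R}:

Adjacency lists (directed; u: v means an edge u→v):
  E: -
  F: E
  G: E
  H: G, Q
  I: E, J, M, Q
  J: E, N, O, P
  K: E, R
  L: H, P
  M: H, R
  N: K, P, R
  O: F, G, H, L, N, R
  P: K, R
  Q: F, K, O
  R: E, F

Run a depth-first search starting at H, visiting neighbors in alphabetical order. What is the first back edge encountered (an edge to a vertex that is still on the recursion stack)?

O->H

DFS from H (visiting neighbors in alphabetical order); mark gray on enter, black on exit:
H gray
  G gray
    E gray
    E black
  G black
  Q gray
    F gray
      F→E: E black — skip
    F black
    K gray
      K→E: E black — skip
      R gray
        R→E: E black — skip
        R→F: F black — skip
      R black
    K black
    O gray
      O→F: F black — skip
      O→G: G black — skip
      O→H: H is gray → back edge
First back edge: O → H.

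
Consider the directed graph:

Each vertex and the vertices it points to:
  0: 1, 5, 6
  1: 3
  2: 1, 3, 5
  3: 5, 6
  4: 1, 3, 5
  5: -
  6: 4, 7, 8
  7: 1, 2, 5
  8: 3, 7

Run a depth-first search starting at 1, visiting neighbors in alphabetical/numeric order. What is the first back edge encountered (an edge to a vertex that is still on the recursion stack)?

DFS from 1 (visiting neighbors in alphabetical/numeric order); mark gray on enter, black on exit:
1 gray
  3 gray
    5 gray
    5 black
    6 gray
      4 gray
        4→1: 1 is gray → back edge
First back edge: 4 → 1.

4→1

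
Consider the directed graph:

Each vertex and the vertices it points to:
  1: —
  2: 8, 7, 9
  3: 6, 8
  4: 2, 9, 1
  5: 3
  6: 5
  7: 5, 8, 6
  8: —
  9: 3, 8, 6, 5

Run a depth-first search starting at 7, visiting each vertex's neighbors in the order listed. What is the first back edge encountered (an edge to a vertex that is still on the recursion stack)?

6→5

DFS from 7 (visiting each vertex's neighbors in the order listed); mark gray on enter, black on exit:
7 gray
  5 gray
    3 gray
      6 gray
        6→5: 5 is gray → back edge
First back edge: 6 → 5.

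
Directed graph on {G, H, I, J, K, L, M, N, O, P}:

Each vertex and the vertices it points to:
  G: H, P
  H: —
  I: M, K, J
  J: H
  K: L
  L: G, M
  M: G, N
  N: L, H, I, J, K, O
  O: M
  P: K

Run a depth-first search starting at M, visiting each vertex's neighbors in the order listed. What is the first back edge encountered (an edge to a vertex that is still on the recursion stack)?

DFS from M (visiting each vertex's neighbors in the order listed); mark gray on enter, black on exit:
M gray
  G gray
    H gray
    H black
    P gray
      K gray
        L gray
          L→G: G is gray → back edge
First back edge: L → G.

L→G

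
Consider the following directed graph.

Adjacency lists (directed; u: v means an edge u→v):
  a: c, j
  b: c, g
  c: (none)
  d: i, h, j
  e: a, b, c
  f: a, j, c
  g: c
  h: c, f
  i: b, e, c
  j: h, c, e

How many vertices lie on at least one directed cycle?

5

A vertex is on a directed cycle iff it belongs to a strongly connected component of size ≥ 2 (or has a self-loop).
The vertices on cycles are {a, e, f, h, j} — 5 in total.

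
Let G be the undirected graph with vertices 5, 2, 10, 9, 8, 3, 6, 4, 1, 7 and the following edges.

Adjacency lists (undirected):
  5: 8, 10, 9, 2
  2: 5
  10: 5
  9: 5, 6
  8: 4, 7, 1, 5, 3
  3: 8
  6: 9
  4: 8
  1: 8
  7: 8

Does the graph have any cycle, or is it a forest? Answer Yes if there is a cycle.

DFS, tracking each vertex's parent; an edge to a visited non-parent vertex closes a cycle.
Start from 3:
visit 3 (parent –)
  visit 8 (parent 3)
    visit 4 (parent 8)
      4–8: parent, skip
    visit 7 (parent 8)
      7–8: parent, skip
    visit 1 (parent 8)
      1–8: parent, skip
    visit 5 (parent 8)
      5–8: parent, skip
      visit 10 (parent 5)
        10–5: parent, skip
      visit 9 (parent 5)
        9–5: parent, skip
        visit 6 (parent 9)
          6–9: parent, skip
      visit 2 (parent 5)
        2–5: parent, skip
    8–3: parent, skip
No non-parent visited neighbor found — the graph is a forest.

No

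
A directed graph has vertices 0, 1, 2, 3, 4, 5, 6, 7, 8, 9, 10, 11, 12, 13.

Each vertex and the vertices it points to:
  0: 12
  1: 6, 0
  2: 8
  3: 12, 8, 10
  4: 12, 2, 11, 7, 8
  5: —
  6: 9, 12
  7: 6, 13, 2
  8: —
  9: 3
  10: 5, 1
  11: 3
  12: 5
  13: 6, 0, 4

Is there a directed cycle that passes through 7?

Yes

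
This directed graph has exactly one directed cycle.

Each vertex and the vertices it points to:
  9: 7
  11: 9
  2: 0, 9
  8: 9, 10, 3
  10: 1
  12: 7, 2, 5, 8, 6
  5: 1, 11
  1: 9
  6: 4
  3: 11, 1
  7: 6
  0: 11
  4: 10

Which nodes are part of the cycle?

1, 4, 6, 7, 9, 10

DFS with gray/black marking from 6:
6 gray
  4 gray
    10 gray
      1 gray
        9 gray
          7 gray
            7→6: 6 is gray → back edge
Back edge closes the cycle 6 → 4 → 10 → 1 → 9 → 7 → 6; its vertices are {1, 4, 6, 7, 9, 10}.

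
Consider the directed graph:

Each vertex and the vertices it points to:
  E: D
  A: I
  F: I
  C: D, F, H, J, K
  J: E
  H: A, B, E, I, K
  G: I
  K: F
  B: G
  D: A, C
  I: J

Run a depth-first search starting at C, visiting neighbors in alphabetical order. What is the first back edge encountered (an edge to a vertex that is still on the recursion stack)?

E→D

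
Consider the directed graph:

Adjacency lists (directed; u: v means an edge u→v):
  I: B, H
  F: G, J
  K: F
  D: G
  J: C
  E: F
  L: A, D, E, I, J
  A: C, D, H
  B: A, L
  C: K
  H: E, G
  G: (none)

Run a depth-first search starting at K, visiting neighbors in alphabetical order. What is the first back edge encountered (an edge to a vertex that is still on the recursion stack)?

DFS from K (visiting neighbors in alphabetical order); mark gray on enter, black on exit:
K gray
  F gray
    G gray
    G black
    J gray
      C gray
        C→K: K is gray → back edge
First back edge: C → K.

C->K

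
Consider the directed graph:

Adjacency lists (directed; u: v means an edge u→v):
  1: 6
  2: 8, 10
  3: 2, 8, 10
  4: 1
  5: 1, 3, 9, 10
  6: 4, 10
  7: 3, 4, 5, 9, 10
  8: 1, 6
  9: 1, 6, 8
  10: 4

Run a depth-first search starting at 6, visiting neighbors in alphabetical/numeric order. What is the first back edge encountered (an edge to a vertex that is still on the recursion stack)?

1->6

DFS from 6 (visiting neighbors in alphabetical/numeric order); mark gray on enter, black on exit:
6 gray
  4 gray
    1 gray
      1→6: 6 is gray → back edge
First back edge: 1 → 6.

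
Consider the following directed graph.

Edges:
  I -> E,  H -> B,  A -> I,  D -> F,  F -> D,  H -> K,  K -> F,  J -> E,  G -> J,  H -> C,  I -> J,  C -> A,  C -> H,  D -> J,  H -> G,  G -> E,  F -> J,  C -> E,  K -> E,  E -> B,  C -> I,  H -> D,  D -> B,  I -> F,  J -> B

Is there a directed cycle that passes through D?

D is on a cycle iff D can reach itself via ≥1 edge.
D → F → D — yes.

Yes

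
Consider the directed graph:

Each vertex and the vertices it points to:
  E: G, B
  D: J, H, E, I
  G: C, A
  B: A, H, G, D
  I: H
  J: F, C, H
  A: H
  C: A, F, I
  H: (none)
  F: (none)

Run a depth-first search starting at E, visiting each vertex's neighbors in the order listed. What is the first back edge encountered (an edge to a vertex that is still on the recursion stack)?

D->E

DFS from E (visiting each vertex's neighbors in the order listed); mark gray on enter, black on exit:
E gray
  G gray
    C gray
      A gray
        H gray
        H black
      A black
      F gray
      F black
      I gray
        I→H: H black — skip
      I black
    C black
    G→A: A black — skip
  G black
  B gray
    B→A: A black — skip
    B→H: H black — skip
    B→G: G black — skip
    D gray
      J gray
        J→F: F black — skip
        J→C: C black — skip
        J→H: H black — skip
      J black
      D→H: H black — skip
      D→E: E is gray → back edge
First back edge: D → E.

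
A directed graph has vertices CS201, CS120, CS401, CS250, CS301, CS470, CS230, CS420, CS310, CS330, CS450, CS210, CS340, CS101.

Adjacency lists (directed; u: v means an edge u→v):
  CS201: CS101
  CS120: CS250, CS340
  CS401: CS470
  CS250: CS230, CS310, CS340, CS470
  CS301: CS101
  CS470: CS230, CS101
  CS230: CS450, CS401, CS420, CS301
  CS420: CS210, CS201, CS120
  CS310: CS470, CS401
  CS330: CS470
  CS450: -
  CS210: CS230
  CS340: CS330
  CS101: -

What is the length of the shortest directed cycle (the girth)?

3

For each vertex v, BFS finds the shortest path from v back to v.
The shortest such closed walk is CS230 → CS401 → CS470 → CS230, length 3.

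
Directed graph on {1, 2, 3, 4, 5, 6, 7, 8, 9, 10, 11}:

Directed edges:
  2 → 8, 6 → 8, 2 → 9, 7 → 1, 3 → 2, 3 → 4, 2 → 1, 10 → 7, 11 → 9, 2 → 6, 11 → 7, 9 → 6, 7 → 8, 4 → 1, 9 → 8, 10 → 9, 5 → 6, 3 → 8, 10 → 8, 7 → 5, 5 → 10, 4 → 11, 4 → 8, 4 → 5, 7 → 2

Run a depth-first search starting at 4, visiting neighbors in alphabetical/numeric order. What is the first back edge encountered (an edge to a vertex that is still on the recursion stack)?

7->5

DFS from 4 (visiting neighbors in alphabetical/numeric order); mark gray on enter, black on exit:
4 gray
  1 gray
  1 black
  5 gray
    6 gray
      8 gray
      8 black
    6 black
    10 gray
      7 gray
        7→1: 1 black — skip
        2 gray
          2→1: 1 black — skip
          2→6: 6 black — skip
          2→8: 8 black — skip
          9 gray
            9→6: 6 black — skip
            9→8: 8 black — skip
          9 black
        2 black
        7→5: 5 is gray → back edge
First back edge: 7 → 5.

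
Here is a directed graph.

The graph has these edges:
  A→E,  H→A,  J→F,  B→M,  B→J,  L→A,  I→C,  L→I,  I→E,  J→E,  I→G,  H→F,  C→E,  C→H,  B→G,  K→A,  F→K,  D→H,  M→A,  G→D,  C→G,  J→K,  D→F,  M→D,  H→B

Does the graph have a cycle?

Yes

DFS with white/gray/black marking, starting from J:
J gray
  K gray
    A gray
      E gray
      E black
    A black
  K black
  F gray
    F→K: K black — skip
  F black
  J→E: E black — skip
J black
B gray
  M gray
    D gray
      H gray
        H→F: F black — skip
        H→B: B is gray → back edge
Back edge found, so a cycle exists: B → M → D → H → B.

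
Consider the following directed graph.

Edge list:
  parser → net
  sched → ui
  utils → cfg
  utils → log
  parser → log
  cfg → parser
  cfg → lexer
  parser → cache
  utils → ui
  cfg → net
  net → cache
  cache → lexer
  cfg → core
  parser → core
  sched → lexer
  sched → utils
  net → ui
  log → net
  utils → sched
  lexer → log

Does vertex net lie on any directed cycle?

Yes

net is on a cycle iff net can reach itself via ≥1 edge.
net → cache → lexer → log → net — yes.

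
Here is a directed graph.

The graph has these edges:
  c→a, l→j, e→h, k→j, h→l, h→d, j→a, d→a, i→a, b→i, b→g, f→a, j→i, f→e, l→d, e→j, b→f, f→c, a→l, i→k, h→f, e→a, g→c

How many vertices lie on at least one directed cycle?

9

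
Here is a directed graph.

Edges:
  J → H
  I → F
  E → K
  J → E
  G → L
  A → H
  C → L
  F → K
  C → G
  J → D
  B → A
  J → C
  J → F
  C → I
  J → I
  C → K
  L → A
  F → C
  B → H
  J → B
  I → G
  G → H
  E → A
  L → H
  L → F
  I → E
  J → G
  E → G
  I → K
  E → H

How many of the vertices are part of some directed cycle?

A vertex is on a directed cycle iff it belongs to a strongly connected component of size ≥ 2 (or has a self-loop).
The vertices on cycles are {C, E, F, G, I, L} — 6 in total.

6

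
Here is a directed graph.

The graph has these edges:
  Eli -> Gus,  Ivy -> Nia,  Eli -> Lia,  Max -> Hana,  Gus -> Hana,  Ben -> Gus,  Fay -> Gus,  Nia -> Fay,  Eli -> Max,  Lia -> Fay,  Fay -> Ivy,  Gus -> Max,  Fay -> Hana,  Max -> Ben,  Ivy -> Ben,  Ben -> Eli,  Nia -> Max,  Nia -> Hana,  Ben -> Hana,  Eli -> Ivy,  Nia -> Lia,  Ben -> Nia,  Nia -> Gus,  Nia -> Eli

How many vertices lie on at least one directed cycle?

A vertex is on a directed cycle iff it belongs to a strongly connected component of size ≥ 2 (or has a self-loop).
The vertices on cycles are {Ben, Eli, Fay, Gus, Ivy, Lia, Max, Nia} — 8 in total.

8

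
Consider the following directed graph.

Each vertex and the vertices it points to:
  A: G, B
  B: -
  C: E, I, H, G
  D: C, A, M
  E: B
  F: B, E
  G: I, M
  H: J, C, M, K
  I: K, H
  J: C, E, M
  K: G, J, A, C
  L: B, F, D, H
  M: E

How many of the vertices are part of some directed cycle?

A vertex is on a directed cycle iff it belongs to a strongly connected component of size ≥ 2 (or has a self-loop).
The vertices on cycles are {A, C, G, H, I, J, K} — 7 in total.

7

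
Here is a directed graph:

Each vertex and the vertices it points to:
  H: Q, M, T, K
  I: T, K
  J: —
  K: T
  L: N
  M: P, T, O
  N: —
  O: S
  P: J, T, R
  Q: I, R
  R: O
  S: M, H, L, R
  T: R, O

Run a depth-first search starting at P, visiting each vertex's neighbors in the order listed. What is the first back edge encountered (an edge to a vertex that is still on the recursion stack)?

DFS from P (visiting each vertex's neighbors in the order listed); mark gray on enter, black on exit:
P gray
  J gray
  J black
  T gray
    R gray
      O gray
        S gray
          M gray
            M→P: P is gray → back edge
First back edge: M → P.

M→P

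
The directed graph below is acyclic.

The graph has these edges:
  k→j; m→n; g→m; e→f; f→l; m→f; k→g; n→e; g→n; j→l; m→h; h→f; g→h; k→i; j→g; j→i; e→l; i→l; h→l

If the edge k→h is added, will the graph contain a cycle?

No

Adding k→h creates a cycle iff h can already reach k.
Explore from h: no path reaches k. The graph stays acyclic.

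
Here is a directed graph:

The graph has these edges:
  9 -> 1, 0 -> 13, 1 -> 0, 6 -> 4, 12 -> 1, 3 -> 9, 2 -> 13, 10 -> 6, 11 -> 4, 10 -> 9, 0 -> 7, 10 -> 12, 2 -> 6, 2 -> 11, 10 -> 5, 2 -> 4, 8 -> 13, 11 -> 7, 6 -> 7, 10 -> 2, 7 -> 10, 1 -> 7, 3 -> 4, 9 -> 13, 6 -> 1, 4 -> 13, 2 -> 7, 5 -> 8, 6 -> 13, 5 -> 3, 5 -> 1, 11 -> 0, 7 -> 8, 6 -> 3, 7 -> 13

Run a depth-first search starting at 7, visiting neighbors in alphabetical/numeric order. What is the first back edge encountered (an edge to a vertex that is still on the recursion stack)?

DFS from 7 (visiting neighbors in alphabetical/numeric order); mark gray on enter, black on exit:
7 gray
  8 gray
    13 gray
    13 black
  8 black
  10 gray
    2 gray
      4 gray
        4→13: 13 black — skip
      4 black
      6 gray
        1 gray
          0 gray
            0→7: 7 is gray → back edge
First back edge: 0 → 7.

0→7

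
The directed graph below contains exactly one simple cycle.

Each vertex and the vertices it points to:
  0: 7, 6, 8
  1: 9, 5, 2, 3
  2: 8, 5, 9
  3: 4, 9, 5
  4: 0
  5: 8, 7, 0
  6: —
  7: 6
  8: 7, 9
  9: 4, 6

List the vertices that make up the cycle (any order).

0, 4, 8, 9

DFS with gray/black marking from 4:
4 gray
  0 gray
    7 gray
      6 gray
      6 black
    7 black
    0→6: 6 black — skip
    8 gray
      8→7: 7 black — skip
      9 gray
        9→4: 4 is gray → back edge
Back edge closes the cycle 4 → 0 → 8 → 9 → 4; its vertices are {0, 4, 8, 9}.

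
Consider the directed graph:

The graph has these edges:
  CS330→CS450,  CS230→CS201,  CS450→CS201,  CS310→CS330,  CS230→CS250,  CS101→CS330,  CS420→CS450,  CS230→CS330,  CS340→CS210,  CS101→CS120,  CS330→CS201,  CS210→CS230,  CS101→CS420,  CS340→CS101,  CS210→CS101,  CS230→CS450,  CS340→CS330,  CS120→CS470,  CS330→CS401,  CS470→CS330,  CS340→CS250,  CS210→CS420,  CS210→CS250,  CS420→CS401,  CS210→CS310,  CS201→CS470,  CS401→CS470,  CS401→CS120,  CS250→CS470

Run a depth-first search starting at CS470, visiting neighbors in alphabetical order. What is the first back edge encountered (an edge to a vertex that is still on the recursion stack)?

DFS from CS470 (visiting neighbors in alphabetical order); mark gray on enter, black on exit:
CS470 gray
  CS330 gray
    CS201 gray
      CS201→CS470: CS470 is gray → back edge
First back edge: CS201 → CS470.

CS201→CS470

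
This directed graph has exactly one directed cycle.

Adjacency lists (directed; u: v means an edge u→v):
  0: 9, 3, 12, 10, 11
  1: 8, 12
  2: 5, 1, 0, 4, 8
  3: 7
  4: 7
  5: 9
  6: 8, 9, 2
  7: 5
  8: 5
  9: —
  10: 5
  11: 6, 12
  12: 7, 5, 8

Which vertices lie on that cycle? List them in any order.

0, 2, 6, 11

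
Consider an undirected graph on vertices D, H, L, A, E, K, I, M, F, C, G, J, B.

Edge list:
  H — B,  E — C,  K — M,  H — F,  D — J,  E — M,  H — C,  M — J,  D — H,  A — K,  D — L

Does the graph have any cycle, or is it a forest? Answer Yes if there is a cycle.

Yes

DFS, tracking each vertex's parent; an edge to a visited non-parent vertex closes a cycle.
Start from M:
visit M (parent –)
  visit K (parent M)
    K–M: parent, skip
    visit A (parent K)
      A–K: parent, skip
  visit E (parent M)
    E–M: parent, skip
    visit C (parent E)
      C–E: parent, skip
      visit H (parent C)
        visit D (parent H)
          visit L (parent D)
            L–D: parent, skip
          D–H: parent, skip
          visit J (parent D)
            J–M: M visited and ≠ parent → cycle
Cycle: M – E – C – H – D – J – M.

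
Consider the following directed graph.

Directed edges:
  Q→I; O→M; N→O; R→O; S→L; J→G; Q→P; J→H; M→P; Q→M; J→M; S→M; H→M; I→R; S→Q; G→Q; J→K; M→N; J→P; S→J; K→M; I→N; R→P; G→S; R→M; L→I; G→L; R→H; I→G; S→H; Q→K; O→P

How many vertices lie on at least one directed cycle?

9

A vertex is on a directed cycle iff it belongs to a strongly connected component of size ≥ 2 (or has a self-loop).
The vertices on cycles are {G, I, J, L, M, N, O, Q, S} — 9 in total.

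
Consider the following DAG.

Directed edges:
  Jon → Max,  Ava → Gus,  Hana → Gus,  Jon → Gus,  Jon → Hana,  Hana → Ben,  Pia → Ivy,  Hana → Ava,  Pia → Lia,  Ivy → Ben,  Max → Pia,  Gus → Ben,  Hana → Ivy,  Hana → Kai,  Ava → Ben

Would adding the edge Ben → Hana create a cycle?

Yes

Adding Ben→Hana creates a cycle iff Hana can already reach Ben.
Path from Hana: Hana → Ben.
So Hana → … → Ben → Hana is a cycle.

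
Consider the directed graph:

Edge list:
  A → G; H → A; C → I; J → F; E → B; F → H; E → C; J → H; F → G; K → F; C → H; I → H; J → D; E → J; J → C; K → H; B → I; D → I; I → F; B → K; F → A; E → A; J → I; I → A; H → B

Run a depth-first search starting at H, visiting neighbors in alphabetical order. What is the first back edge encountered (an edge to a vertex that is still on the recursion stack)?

F->H

DFS from H (visiting neighbors in alphabetical order); mark gray on enter, black on exit:
H gray
  A gray
    G gray
    G black
  A black
  B gray
    I gray
      I→A: A black — skip
      F gray
        F→A: A black — skip
        F→G: G black — skip
        F→H: H is gray → back edge
First back edge: F → H.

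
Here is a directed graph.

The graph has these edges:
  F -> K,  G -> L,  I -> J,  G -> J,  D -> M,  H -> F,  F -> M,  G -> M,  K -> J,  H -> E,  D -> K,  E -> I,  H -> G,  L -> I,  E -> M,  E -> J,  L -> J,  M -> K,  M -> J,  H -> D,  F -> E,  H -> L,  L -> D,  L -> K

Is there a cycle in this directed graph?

DFS with white/gray/black marking, starting from L:
L gray
  D gray
    K gray
      J gray
      J black
    K black
    M gray
      M→J: J black — skip
      M→K: K black — skip
    M black
  D black
  L→K: K black — skip
  I gray
    I→J: J black — skip
  I black
  L→J: J black — skip
L black
E gray
  E→M: M black — skip
  E→J: J black — skip
  E→I: I black — skip
E black
F gray
  F→E: E black — skip
  F→M: M black — skip
  F→K: K black — skip
F black
G gray
  G→M: M black — skip
  G→L: L black — skip
  G→J: J black — skip
G black
H gray
  H→D: D black — skip
  H→G: G black — skip
  H→F: F black — skip
  H→L: L black — skip
  H→E: E black — skip
H black
Every edge goes to a white or black vertex — no back edge, so the graph is acyclic.

No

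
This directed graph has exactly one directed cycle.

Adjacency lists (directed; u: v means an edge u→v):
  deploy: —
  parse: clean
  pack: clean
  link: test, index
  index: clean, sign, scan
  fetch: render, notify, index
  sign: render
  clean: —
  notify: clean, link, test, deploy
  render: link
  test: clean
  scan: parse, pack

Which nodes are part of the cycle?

link, sign, index, render

DFS with gray/black marking from index:
index gray
  clean gray
  clean black
  sign gray
    render gray
      link gray
        test gray
          test→clean: clean black — skip
        test black
        link→index: index is gray → back edge
Back edge closes the cycle index → sign → render → link → index; its vertices are {link, sign, index, render}.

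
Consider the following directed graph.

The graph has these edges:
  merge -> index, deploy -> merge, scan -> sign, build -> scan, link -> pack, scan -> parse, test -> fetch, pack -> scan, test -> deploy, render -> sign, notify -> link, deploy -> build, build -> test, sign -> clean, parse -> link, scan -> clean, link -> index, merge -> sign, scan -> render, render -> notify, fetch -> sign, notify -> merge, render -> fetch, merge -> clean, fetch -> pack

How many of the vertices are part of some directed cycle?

A vertex is on a directed cycle iff it belongs to a strongly connected component of size ≥ 2 (or has a self-loop).
The vertices on cycles are {link, pack, scan, test, build, fetch, parse, deploy, notify, render} — 10 in total.

10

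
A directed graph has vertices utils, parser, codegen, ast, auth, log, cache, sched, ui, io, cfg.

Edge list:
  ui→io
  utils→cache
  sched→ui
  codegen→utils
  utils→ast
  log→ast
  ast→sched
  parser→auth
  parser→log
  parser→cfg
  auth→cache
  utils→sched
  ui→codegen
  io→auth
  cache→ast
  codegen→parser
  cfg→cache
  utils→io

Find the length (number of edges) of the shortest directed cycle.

4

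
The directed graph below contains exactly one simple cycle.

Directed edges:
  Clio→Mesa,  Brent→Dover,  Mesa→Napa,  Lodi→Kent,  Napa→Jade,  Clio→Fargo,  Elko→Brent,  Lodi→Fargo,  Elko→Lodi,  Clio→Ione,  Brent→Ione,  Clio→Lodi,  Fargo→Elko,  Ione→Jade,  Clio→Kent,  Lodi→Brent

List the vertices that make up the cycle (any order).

Elko, Lodi, Fargo

DFS with gray/black marking from Fargo:
Fargo gray
  Elko gray
    Lodi gray
      Lodi→Fargo: Fargo is gray → back edge
Back edge closes the cycle Fargo → Elko → Lodi → Fargo; its vertices are {Elko, Lodi, Fargo}.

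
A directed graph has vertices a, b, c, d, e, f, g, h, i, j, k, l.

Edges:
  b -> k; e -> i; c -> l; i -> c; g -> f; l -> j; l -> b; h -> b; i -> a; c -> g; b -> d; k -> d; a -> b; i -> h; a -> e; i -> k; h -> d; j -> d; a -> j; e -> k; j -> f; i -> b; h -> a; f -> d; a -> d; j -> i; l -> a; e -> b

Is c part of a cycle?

Yes

c is on a cycle iff c can reach itself via ≥1 edge.
c → l → j → i → c — yes.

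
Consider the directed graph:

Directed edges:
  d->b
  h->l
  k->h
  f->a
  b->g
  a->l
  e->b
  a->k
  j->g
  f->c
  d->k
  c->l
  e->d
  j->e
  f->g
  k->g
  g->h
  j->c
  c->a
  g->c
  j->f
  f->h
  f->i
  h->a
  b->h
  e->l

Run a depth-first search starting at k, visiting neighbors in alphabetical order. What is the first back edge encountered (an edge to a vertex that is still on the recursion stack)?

DFS from k (visiting neighbors in alphabetical order); mark gray on enter, black on exit:
k gray
  g gray
    c gray
      a gray
        a→k: k is gray → back edge
First back edge: a → k.

a->k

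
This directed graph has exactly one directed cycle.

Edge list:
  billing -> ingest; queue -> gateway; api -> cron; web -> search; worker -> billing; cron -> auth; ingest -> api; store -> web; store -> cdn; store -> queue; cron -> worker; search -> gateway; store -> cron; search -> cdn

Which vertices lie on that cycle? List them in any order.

api, cron, ingest, worker, billing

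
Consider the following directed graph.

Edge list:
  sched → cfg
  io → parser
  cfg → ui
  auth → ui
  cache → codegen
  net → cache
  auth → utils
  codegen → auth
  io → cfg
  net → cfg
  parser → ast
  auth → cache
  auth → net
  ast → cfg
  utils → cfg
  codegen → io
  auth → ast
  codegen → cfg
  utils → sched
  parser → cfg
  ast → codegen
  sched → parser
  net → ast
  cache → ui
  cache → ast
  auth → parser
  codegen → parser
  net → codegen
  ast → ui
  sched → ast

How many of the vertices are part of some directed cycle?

A vertex is on a directed cycle iff it belongs to a strongly connected component of size ≥ 2 (or has a self-loop).
The vertices on cycles are {io, ast, net, auth, cache, sched, utils, parser, codegen} — 9 in total.

9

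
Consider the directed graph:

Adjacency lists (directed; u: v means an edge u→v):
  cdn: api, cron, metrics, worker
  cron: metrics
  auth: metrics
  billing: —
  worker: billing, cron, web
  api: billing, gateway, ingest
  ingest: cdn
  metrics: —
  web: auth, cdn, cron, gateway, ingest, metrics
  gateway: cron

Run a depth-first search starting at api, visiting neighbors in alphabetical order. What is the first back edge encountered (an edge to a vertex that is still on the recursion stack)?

DFS from api (visiting neighbors in alphabetical order); mark gray on enter, black on exit:
api gray
  billing gray
  billing black
  gateway gray
    cron gray
      metrics gray
      metrics black
    cron black
  gateway black
  ingest gray
    cdn gray
      cdn→api: api is gray → back edge
First back edge: cdn → api.

cdn→api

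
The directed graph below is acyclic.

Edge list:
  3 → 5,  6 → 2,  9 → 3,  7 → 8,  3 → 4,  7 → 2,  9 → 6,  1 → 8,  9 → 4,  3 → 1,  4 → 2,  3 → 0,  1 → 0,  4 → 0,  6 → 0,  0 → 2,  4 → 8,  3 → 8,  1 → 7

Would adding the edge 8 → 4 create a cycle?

Yes

Adding 8→4 creates a cycle iff 4 can already reach 8.
Path from 4: 4 → 8.
So 4 → … → 8 → 4 is a cycle.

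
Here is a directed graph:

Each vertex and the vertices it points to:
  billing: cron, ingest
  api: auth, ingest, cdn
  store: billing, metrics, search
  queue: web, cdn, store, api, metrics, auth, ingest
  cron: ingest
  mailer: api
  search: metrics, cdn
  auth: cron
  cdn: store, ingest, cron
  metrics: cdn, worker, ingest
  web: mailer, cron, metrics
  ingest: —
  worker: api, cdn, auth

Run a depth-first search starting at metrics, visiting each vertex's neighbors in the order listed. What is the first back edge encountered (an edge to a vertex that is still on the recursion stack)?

store->metrics

DFS from metrics (visiting each vertex's neighbors in the order listed); mark gray on enter, black on exit:
metrics gray
  cdn gray
    store gray
      billing gray
        cron gray
          ingest gray
          ingest black
        cron black
        billing→ingest: ingest black — skip
      billing black
      store→metrics: metrics is gray → back edge
First back edge: store → metrics.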